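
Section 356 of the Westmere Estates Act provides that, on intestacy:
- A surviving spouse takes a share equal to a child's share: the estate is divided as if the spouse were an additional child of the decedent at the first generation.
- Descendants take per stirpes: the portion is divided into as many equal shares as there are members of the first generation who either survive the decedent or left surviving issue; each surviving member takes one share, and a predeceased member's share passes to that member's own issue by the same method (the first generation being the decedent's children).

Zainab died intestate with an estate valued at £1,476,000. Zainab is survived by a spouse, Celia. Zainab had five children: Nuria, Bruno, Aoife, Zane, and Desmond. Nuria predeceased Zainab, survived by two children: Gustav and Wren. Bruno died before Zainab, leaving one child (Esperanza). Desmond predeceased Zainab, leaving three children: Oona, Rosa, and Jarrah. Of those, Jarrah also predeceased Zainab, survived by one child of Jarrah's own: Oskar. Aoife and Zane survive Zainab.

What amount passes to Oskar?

Oskar receives £82,000.

The spouse counts as an additional share at the children's level, so there are 6 primary shares of £246,000. Celia takes one such share (£246,000).
The children's combined portion (£1,230,000) is divided into 5 shares of £246,000: Aoife and Zane each take £246,000; Nuria's £246,000 share passes to Nuria's issue; Bruno's £246,000 share passes to Bruno's issue; Desmond's £246,000 share passes to Desmond's issue.
Nuria's share (£246,000) is divided into 2 shares of £123,000: Gustav and Wren each take £123,000.
Bruno's share (£246,000) passes entirely to Esperanza.
Desmond's share (£246,000) is divided into 3 shares of £82,000: Oona and Rosa each take £82,000; Jarrah's £82,000 share passes to Jarrah's issue.
Jarrah's share (£82,000) passes entirely to Oskar.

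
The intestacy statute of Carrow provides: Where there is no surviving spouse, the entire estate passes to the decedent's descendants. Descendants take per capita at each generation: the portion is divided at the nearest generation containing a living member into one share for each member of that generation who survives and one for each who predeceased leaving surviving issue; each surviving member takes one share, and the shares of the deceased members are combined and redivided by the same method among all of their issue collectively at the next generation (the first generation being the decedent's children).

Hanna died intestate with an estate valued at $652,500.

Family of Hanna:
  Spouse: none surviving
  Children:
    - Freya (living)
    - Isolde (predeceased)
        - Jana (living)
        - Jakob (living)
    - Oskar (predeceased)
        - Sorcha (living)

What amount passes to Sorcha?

The entire $652,500 passes to the descendants.
That amount ($652,500) is divided at the children's generation into 3 shares of $217,500. Freya takes $217,500. The 2 shares of the deceased (Isolde and Oskar) are combined into a pool of $435,000.
That pool ($435,000) is divided at the grandchildren's generation equally among Jana, Jakob, and Sorcha: $145,000 each.

Sorcha receives $145,000.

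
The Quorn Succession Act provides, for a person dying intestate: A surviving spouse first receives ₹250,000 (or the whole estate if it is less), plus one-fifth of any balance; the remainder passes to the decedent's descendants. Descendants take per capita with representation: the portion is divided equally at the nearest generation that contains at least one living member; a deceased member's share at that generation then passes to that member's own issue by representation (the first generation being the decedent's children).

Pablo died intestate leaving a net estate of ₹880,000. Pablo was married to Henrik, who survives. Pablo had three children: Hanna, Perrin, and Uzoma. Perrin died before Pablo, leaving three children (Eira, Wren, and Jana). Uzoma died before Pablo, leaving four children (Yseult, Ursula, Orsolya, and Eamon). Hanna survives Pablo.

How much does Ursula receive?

Ursula receives ₹42,000.

Henrik first takes ₹250,000, leaving a balance of ₹630,000. Henrik then takes one-fifth of the balance (₹126,000), for a total of ₹376,000. The remaining ₹504,000 passes to the descendants.
The descendants' portion (₹504,000) is divided into 3 shares of ₹168,000: Hanna takes ₹168,000; Perrin's ₹168,000 share passes to Perrin's issue; Uzoma's ₹168,000 share passes to Uzoma's issue.
Perrin's share (₹168,000) is divided into 3 shares of ₹56,000: Eira, Wren, and Jana each take ₹56,000.
Uzoma's share (₹168,000) is divided into 4 shares of ₹42,000: Yseult, Ursula, Orsolya, and Eamon each take ₹42,000.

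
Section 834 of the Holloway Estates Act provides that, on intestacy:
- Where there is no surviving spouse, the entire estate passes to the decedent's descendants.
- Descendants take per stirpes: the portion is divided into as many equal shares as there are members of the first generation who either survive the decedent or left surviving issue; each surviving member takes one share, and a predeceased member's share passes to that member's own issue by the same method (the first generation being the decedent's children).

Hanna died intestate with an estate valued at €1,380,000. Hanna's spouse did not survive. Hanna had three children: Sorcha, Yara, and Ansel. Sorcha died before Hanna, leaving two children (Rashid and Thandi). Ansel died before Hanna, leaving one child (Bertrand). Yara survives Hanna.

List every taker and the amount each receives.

Rashid: €230,000; Thandi: €230,000; Yara: €460,000; Bertrand: €460,000

The entire €1,380,000 passes to the descendants.
That amount (€1,380,000) is divided into 3 shares of €460,000: Yara takes €460,000; Sorcha's €460,000 share passes to Sorcha's issue; Ansel's €460,000 share passes to Ansel's issue.
Sorcha's share (€460,000) is divided into 2 shares of €230,000: Rashid and Thandi each take €230,000.
Ansel's share (€460,000) passes entirely to Bertrand.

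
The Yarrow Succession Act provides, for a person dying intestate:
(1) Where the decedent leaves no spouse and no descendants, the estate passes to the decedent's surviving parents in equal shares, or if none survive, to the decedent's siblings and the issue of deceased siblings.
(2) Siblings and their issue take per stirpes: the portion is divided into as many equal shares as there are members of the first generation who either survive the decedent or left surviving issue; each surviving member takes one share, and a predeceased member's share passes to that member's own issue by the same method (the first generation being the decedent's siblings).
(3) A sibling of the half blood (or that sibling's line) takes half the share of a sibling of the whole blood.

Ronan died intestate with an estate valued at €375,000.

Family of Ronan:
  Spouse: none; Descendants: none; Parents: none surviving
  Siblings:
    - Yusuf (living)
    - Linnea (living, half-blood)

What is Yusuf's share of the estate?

Yusuf receives €250,000.

The entire €375,000 passes to the siblings and their issue.
Counting each half-blood sibling's line as half a unit, there are 3/2 units in €375,000, so one unit is €250,000. Whole-blood lines (Yusuf) take €250,000 each; half-blood lines (Linnea) take €125,000 each.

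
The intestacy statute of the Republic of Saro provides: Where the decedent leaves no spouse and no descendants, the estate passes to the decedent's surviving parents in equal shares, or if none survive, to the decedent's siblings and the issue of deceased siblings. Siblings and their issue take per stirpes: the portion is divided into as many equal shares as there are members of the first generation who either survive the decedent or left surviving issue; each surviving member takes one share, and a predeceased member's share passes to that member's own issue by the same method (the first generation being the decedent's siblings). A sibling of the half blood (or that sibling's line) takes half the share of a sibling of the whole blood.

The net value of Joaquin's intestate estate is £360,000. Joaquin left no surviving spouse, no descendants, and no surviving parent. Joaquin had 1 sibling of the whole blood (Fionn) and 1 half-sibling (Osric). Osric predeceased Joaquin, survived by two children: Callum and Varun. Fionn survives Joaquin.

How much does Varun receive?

Varun receives £60,000.

The entire £360,000 passes to the siblings and their issue.
Counting each half-blood sibling's line as half a unit, there are 3/2 units in £360,000, so one unit is £240,000. Whole-blood lines (Fionn) take £240,000 each; half-blood lines (Osric) take £120,000 each.
Osric's share (£120,000) is divided into 2 shares of £60,000: Callum and Varun each take £60,000.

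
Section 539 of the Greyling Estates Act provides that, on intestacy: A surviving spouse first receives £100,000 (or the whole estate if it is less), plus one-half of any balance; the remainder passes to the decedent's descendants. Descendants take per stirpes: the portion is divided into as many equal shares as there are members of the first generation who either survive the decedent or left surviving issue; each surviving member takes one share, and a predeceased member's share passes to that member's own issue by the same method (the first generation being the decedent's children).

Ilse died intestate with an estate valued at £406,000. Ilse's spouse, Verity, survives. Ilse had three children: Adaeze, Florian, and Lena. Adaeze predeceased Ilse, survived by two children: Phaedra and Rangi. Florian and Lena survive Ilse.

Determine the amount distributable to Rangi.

Verity first takes £100,000, leaving a balance of £306,000. Verity then takes one-half of the balance (£153,000), for a total of £253,000. The remaining £153,000 passes to the descendants.
The descendants' portion (£153,000) is divided into 3 shares of £51,000: Florian and Lena each take £51,000; Adaeze's £51,000 share passes to Adaeze's issue.
Adaeze's share (£51,000) is divided into 2 shares of £25,500: Phaedra and Rangi each take £25,500.

Rangi receives £25,500.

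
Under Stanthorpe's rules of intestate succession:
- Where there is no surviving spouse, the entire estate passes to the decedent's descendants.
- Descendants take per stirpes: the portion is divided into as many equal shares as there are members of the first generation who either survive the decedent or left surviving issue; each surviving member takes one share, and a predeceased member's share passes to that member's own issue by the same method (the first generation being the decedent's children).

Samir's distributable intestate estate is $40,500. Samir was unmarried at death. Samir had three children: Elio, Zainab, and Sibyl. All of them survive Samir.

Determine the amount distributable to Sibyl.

Sibyl receives $13,500.

The entire $40,500 passes to the descendants.
That amount ($40,500) is divided into 3 shares of $13,500: Elio, Zainab, and Sibyl each take $13,500.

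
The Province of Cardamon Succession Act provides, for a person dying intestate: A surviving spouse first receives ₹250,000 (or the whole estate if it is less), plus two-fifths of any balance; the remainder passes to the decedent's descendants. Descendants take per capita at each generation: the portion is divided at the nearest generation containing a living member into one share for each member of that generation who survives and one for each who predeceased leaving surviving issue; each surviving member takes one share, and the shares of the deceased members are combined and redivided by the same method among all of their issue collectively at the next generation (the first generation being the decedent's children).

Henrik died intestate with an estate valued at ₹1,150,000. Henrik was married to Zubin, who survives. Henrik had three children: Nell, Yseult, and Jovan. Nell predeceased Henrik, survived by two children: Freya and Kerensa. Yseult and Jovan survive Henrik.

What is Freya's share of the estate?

Freya receives ₹90,000.

Zubin first takes ₹250,000, leaving a balance of ₹900,000. Zubin then takes two-fifths of the balance (₹360,000), for a total of ₹610,000. The remaining ₹540,000 passes to the descendants.
The descendants' portion (₹540,000) is divided at the children's generation into 3 shares of ₹180,000. Yseult and Jovan each take ₹180,000. The remaining share for the deceased Nell (₹180,000) is carried to the next generation.
That pool (₹180,000) is divided at the grandchildren's generation equally among Freya and Kerensa: ₹90,000 each.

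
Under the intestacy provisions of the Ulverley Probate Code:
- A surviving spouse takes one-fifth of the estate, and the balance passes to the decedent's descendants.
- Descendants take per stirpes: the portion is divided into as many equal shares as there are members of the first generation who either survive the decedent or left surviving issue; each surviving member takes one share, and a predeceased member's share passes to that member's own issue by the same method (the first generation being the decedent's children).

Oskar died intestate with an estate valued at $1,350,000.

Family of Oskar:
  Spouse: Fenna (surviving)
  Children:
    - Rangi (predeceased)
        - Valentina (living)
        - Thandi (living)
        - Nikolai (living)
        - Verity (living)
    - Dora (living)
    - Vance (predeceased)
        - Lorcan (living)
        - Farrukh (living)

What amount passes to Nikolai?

Nikolai receives $90,000.

Fenna takes one-fifth of $1,350,000 = $270,000. The remaining $1,080,000 passes to the descendants.
The descendants' portion ($1,080,000) is divided into 3 shares of $360,000: Dora takes $360,000; Rangi's $360,000 share passes to Rangi's issue; Vance's $360,000 share passes to Vance's issue.
Rangi's share ($360,000) is divided into 4 shares of $90,000: Valentina, Thandi, Nikolai, and Verity each take $90,000.
Vance's share ($360,000) is divided into 2 shares of $180,000: Lorcan and Farrukh each take $180,000.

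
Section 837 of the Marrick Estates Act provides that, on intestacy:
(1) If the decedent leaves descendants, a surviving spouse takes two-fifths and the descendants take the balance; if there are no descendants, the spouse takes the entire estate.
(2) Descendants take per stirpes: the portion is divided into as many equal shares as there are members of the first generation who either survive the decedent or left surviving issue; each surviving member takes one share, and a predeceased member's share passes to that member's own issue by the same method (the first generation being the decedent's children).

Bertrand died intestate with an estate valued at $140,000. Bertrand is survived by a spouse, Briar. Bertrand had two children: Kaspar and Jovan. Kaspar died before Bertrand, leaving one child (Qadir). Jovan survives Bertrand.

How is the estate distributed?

Briar: $56,000; Qadir: $42,000; Jovan: $42,000

Briar takes two-fifths of $140,000 = $56,000. The remaining $84,000 passes to the descendants.
The descendants' portion ($84,000) is divided into 2 shares of $42,000: Jovan takes $42,000; Kaspar's $42,000 share passes to Kaspar's issue.
Kaspar's share ($42,000) passes entirely to Qadir.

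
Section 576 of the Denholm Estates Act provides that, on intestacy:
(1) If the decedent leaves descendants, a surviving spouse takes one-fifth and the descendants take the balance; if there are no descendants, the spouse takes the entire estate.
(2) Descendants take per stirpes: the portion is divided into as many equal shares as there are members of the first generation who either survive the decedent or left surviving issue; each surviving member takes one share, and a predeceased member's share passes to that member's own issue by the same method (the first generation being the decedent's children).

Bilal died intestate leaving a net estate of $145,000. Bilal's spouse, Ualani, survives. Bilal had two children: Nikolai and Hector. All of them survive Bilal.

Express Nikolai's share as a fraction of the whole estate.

Ualani takes one-fifth of $145,000 = $29,000. The remaining $116,000 passes to the descendants.
The descendants' portion ($116,000) is divided into 2 shares of $58,000: Nikolai and Hector each take $58,000.

Nikolai receives 2/5 of the estate.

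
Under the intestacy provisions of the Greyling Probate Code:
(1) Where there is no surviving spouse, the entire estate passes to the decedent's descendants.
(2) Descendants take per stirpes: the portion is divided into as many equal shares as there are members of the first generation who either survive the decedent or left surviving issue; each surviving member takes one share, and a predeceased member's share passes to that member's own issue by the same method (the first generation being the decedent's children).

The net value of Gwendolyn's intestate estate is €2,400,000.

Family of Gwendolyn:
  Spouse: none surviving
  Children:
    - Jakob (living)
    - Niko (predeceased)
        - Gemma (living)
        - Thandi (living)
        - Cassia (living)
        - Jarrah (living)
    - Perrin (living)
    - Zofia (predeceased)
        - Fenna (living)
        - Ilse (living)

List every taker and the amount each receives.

Jakob: €600,000; Gemma: €150,000; Thandi: €150,000; Cassia: €150,000; Jarrah: €150,000; Perrin: €600,000; Fenna: €300,000; Ilse: €300,000

The entire €2,400,000 passes to the descendants.
That amount (€2,400,000) is divided into 4 shares of €600,000: Jakob and Perrin each take €600,000; Niko's €600,000 share passes to Niko's issue; Zofia's €600,000 share passes to Zofia's issue.
Niko's share (€600,000) is divided into 4 shares of €150,000: Gemma, Thandi, Cassia, and Jarrah each take €150,000.
Zofia's share (€600,000) is divided into 2 shares of €300,000: Fenna and Ilse each take €300,000.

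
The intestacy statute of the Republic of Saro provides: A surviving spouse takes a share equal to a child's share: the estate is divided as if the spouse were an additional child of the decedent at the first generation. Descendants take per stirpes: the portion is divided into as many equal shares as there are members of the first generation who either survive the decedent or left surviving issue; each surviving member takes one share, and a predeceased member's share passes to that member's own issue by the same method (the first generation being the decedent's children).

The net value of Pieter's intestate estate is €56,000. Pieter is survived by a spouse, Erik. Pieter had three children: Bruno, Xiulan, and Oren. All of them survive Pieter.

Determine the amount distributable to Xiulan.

The spouse counts as an additional share at the children's level, so there are 4 primary shares of €14,000. Erik takes one such share (€14,000).
The children's combined portion (€42,000) is divided into 3 shares of €14,000: Bruno, Xiulan, and Oren each take €14,000.

Xiulan receives €14,000.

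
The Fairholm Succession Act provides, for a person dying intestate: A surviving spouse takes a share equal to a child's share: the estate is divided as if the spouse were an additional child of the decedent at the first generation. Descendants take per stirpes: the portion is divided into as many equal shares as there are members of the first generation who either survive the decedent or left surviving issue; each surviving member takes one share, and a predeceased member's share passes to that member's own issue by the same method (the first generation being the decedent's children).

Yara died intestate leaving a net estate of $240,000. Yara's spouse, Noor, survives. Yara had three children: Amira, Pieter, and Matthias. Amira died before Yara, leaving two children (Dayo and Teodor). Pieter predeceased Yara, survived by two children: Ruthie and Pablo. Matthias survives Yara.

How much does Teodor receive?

Teodor receives $30,000.

The spouse counts as an additional share at the children's level, so there are 4 primary shares of $60,000. Noor takes one such share ($60,000).
The children's combined portion ($180,000) is divided into 3 shares of $60,000: Matthias takes $60,000; Amira's $60,000 share passes to Amira's issue; Pieter's $60,000 share passes to Pieter's issue.
Amira's share ($60,000) is divided into 2 shares of $30,000: Dayo and Teodor each take $30,000.
Pieter's share ($60,000) is divided into 2 shares of $30,000: Ruthie and Pablo each take $30,000.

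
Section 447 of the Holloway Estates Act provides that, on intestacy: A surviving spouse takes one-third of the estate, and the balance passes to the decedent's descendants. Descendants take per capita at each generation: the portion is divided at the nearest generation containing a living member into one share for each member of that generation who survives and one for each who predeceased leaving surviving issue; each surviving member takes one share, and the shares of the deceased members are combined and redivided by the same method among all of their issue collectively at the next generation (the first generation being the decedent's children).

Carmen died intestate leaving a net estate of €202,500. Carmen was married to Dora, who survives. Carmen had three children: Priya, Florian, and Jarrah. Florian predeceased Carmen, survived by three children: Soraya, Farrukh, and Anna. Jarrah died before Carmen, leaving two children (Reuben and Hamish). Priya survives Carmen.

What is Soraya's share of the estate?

Dora takes one-third of €202,500 = €67,500. The remaining €135,000 passes to the descendants.
The descendants' portion (€135,000) is divided at the children's generation into 3 shares of €45,000. Priya takes €45,000. The 2 shares of the deceased (Florian and Jarrah) are combined into a pool of €90,000.
That pool (€90,000) is divided at the grandchildren's generation equally among Soraya, Farrukh, Anna, Reuben, and Hamish: €18,000 each.

Soraya receives €18,000.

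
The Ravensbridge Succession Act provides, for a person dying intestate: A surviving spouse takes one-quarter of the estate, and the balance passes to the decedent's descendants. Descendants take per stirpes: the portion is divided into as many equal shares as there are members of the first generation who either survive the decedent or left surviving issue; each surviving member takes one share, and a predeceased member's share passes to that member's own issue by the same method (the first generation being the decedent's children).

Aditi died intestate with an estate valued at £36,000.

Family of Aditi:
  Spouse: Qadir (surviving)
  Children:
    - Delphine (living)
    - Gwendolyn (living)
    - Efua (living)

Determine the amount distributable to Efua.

Qadir takes one-quarter of £36,000 = £9,000. The remaining £27,000 passes to the descendants.
The descendants' portion (£27,000) is divided into 3 shares of £9,000: Delphine, Gwendolyn, and Efua each take £9,000.

Efua receives £9,000.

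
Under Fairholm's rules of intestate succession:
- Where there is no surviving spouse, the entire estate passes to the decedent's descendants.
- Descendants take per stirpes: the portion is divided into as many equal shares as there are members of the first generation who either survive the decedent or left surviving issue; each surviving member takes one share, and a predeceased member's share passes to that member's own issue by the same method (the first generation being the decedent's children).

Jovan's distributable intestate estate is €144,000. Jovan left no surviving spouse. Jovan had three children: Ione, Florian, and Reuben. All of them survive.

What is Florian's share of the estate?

The entire €144,000 passes to the descendants.
That amount (€144,000) is divided into 3 shares of €48,000: Ione, Florian, and Reuben each take €48,000.

Florian receives €48,000.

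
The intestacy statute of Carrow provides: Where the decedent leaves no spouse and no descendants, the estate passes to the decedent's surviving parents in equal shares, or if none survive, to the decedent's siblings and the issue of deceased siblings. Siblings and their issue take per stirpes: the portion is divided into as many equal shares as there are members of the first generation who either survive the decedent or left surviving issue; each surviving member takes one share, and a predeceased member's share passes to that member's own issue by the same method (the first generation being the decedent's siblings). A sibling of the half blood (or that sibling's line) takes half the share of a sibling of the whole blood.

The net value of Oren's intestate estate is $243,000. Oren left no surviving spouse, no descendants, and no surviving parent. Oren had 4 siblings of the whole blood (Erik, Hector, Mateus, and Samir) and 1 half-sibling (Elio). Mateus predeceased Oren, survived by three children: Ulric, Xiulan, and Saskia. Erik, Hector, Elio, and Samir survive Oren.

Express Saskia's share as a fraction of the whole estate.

Saskia receives 2/27 of the estate.

The entire $243,000 passes to the siblings and their issue.
Counting each half-blood sibling's line as half a unit, there are 9/2 units in $243,000, so one unit is $54,000. Whole-blood lines (Erik, Hector, Mateus, and Samir) take $54,000 each; half-blood lines (Elio) take $27,000 each.
Mateus's share ($54,000) is divided into 3 shares of $18,000: Ulric, Xiulan, and Saskia each take $18,000.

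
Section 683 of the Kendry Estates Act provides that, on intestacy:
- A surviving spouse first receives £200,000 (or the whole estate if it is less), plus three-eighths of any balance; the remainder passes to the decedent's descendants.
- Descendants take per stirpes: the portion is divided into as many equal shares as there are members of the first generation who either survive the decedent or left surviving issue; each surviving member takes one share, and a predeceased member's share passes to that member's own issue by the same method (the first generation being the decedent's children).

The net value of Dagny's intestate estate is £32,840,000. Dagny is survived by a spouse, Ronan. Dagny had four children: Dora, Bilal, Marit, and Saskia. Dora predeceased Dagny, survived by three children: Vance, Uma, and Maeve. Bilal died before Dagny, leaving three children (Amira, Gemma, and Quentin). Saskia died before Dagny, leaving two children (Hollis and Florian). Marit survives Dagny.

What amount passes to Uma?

Uma receives £1,700,000.

Ronan first takes £200,000, leaving a balance of £32,640,000. Ronan then takes three-eighths of the balance (£12,240,000), for a total of £12,440,000. The remaining £20,400,000 passes to the descendants.
The descendants' portion (£20,400,000) is divided into 4 shares of £5,100,000: Marit takes £5,100,000; Dora's £5,100,000 share passes to Dora's issue; Bilal's £5,100,000 share passes to Bilal's issue; Saskia's £5,100,000 share passes to Saskia's issue.
Dora's share (£5,100,000) is divided into 3 shares of £1,700,000: Vance, Uma, and Maeve each take £1,700,000.
Bilal's share (£5,100,000) is divided into 3 shares of £1,700,000: Amira, Gemma, and Quentin each take £1,700,000.
Saskia's share (£5,100,000) is divided into 2 shares of £2,550,000: Hollis and Florian each take £2,550,000.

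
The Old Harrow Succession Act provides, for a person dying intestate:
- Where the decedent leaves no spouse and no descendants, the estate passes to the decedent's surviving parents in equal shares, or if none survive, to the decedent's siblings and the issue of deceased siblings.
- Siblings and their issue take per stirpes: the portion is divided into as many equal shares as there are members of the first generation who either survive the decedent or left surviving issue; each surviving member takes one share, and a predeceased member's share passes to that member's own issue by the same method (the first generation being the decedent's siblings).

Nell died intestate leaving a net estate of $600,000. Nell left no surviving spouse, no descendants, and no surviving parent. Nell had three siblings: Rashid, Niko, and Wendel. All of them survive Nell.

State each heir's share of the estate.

The entire $600,000 passes to the siblings and their issue.
That amount ($600,000) is divided into 3 shares of $200,000: Rashid, Niko, and Wendel each take $200,000.

Rashid: $200,000; Niko: $200,000; Wendel: $200,000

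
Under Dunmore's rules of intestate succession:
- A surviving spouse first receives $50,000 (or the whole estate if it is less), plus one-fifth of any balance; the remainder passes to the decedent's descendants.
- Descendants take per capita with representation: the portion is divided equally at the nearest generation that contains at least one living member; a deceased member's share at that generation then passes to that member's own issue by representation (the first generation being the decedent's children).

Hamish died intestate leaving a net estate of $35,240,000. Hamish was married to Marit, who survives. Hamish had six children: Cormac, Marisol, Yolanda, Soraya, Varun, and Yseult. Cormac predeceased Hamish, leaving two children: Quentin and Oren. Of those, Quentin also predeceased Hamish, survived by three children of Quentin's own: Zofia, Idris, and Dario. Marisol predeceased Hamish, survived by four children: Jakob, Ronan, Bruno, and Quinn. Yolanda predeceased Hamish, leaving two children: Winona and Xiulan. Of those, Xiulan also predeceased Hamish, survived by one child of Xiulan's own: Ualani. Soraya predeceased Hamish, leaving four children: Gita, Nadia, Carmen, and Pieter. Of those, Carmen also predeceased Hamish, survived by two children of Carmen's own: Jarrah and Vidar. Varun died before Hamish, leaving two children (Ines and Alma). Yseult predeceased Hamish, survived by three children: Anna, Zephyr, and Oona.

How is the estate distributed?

Marit: $7,088,000; Zofia: $552,000; Idris: $552,000; Dario: $552,000; Oren: $1,656,000; Jakob: $1,656,000; Ronan: $1,656,000; Bruno: $1,656,000; Quinn: $1,656,000; Winona: $1,656,000; Ualani: $1,656,000; Gita: $1,656,000; Nadia: $1,656,000; Jarrah: $828,000; Vidar: $828,000; Pieter: $1,656,000; Ines: $1,656,000; Alma: $1,656,000; Anna: $1,656,000; Zephyr: $1,656,000; Oona: $1,656,000

Marit first takes $50,000, leaving a balance of $35,190,000. Marit then takes one-fifth of the balance ($7,038,000), for a total of $7,088,000. The remaining $28,152,000 passes to the descendants.
No child survives, so the initial division is made at the grandchildren's generation.
The descendants' portion ($28,152,000) is divided into 17 shares of $1,656,000: Oren, Jakob, Ronan, Bruno, Quinn, Winona, Gita, Nadia, Pieter, Ines, Alma, Anna, Zephyr, and Oona each take $1,656,000; Quentin's $1,656,000 share passes to Quentin's issue; Xiulan's $1,656,000 share passes to Xiulan's issue; Carmen's $1,656,000 share passes to Carmen's issue.
Quentin's share ($1,656,000) is divided into 3 shares of $552,000: Zofia, Idris, and Dario each take $552,000.
Xiulan's share ($1,656,000) passes entirely to Ualani.
Carmen's share ($1,656,000) is divided into 2 shares of $828,000: Jarrah and Vidar each take $828,000.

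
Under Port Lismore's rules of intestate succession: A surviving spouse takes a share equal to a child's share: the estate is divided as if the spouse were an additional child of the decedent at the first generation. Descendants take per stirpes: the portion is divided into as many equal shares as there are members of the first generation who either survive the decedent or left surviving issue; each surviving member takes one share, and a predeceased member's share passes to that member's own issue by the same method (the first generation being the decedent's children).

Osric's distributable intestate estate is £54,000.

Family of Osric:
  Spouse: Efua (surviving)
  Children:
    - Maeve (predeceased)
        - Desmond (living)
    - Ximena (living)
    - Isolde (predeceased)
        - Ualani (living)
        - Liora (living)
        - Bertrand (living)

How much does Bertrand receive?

Bertrand receives £4,500.

The spouse counts as an additional share at the children's level, so there are 4 primary shares of £13,500. Efua takes one such share (£13,500).
The children's combined portion (£40,500) is divided into 3 shares of £13,500: Ximena takes £13,500; Maeve's £13,500 share passes to Maeve's issue; Isolde's £13,500 share passes to Isolde's issue.
Maeve's share (£13,500) passes entirely to Desmond.
Isolde's share (£13,500) is divided into 3 shares of £4,500: Ualani, Liora, and Bertrand each take £4,500.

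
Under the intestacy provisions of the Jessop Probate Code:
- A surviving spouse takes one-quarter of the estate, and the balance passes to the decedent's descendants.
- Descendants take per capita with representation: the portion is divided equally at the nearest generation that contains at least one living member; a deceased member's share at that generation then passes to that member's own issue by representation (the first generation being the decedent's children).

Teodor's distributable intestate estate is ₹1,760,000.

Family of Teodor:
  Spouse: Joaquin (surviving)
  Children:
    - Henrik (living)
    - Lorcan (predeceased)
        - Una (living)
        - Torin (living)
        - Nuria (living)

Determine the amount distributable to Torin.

Torin receives ₹220,000.

Joaquin takes one-quarter of ₹1,760,000 = ₹440,000. The remaining ₹1,320,000 passes to the descendants.
The descendants' portion (₹1,320,000) is divided into 2 shares of ₹660,000: Henrik takes ₹660,000; Lorcan's ₹660,000 share passes to Lorcan's issue.
Lorcan's share (₹660,000) is divided into 3 shares of ₹220,000: Una, Torin, and Nuria each take ₹220,000.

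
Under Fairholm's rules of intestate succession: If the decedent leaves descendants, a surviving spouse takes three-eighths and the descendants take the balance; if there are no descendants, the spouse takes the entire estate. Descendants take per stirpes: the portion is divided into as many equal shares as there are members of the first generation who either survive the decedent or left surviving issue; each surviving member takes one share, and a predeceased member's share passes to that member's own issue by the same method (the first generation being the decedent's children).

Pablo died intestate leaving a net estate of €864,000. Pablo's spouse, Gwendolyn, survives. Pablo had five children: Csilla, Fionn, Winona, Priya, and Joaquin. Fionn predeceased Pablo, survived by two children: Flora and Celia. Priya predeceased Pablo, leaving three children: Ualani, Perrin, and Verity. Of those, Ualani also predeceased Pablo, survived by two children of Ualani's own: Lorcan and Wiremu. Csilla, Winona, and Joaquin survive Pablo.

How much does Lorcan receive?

Gwendolyn takes three-eighths of €864,000 = €324,000. The remaining €540,000 passes to the descendants.
The descendants' portion (€540,000) is divided into 5 shares of €108,000: Csilla, Winona, and Joaquin each take €108,000; Fionn's €108,000 share passes to Fionn's issue; Priya's €108,000 share passes to Priya's issue.
Fionn's share (€108,000) is divided into 2 shares of €54,000: Flora and Celia each take €54,000.
Priya's share (€108,000) is divided into 3 shares of €36,000: Perrin and Verity each take €36,000; Ualani's €36,000 share passes to Ualani's issue.
Ualani's share (€36,000) is divided into 2 shares of €18,000: Lorcan and Wiremu each take €18,000.

Lorcan receives €18,000.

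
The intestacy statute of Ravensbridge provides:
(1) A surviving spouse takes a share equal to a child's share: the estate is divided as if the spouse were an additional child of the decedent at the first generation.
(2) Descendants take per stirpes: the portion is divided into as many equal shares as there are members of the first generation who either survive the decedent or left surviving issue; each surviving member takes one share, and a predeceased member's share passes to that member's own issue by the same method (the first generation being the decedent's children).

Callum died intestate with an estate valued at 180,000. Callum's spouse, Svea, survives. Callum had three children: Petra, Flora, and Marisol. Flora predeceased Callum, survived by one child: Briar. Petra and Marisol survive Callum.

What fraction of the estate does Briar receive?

Briar receives 1/4 of the estate.

The spouse counts as an additional share at the children's level, so there are 4 primary shares of 45,000. Svea takes one such share (45,000).
The children's combined portion (135,000) is divided into 3 shares of 45,000: Petra and Marisol each take 45,000; Flora's 45,000 share passes to Flora's issue.
Flora's share (45,000) passes entirely to Briar.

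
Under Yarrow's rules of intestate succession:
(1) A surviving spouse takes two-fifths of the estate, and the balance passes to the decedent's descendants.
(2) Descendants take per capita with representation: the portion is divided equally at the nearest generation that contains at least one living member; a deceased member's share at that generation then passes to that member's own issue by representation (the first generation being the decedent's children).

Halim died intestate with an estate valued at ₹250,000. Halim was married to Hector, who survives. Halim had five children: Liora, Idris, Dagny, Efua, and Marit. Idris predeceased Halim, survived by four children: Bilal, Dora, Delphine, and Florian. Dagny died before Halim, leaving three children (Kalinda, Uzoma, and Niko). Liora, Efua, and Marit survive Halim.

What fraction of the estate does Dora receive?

Dora receives 3/100 of the estate.

Hector takes two-fifths of ₹250,000 = ₹100,000. The remaining ₹150,000 passes to the descendants.
The descendants' portion (₹150,000) is divided into 5 shares of ₹30,000: Liora, Efua, and Marit each take ₹30,000; Idris's ₹30,000 share passes to Idris's issue; Dagny's ₹30,000 share passes to Dagny's issue.
Idris's share (₹30,000) is divided into 4 shares of ₹7,500: Bilal, Dora, Delphine, and Florian each take ₹7,500.
Dagny's share (₹30,000) is divided into 3 shares of ₹10,000: Kalinda, Uzoma, and Niko each take ₹10,000.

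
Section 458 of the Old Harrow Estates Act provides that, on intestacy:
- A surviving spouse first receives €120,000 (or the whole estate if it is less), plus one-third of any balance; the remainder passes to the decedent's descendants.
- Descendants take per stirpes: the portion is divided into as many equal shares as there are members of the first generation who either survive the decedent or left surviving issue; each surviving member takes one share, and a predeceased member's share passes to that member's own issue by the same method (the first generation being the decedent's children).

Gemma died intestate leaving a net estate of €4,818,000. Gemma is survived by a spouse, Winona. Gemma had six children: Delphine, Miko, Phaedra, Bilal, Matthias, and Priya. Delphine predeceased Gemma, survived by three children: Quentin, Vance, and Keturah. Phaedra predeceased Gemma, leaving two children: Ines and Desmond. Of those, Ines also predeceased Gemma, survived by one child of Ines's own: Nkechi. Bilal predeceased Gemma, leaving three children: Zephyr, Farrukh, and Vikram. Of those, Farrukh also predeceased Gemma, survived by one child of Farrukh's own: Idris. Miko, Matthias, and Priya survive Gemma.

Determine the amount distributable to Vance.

Winona first takes €120,000, leaving a balance of €4,698,000. Winona then takes one-third of the balance (€1,566,000), for a total of €1,686,000. The remaining €3,132,000 passes to the descendants.
The descendants' portion (€3,132,000) is divided into 6 shares of €522,000: Miko, Matthias, and Priya each take €522,000; Delphine's €522,000 share passes to Delphine's issue; Phaedra's €522,000 share passes to Phaedra's issue; Bilal's €522,000 share passes to Bilal's issue.
Delphine's share (€522,000) is divided into 3 shares of €174,000: Quentin, Vance, and Keturah each take €174,000.
Phaedra's share (€522,000) is divided into 2 shares of €261,000: Desmond takes €261,000; Ines's €261,000 share passes to Ines's issue.
Ines's share (€261,000) passes entirely to Nkechi.
Bilal's share (€522,000) is divided into 3 shares of €174,000: Zephyr and Vikram each take €174,000; Farrukh's €174,000 share passes to Farrukh's issue.
Farrukh's share (€174,000) passes entirely to Idris.

Vance receives €174,000.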